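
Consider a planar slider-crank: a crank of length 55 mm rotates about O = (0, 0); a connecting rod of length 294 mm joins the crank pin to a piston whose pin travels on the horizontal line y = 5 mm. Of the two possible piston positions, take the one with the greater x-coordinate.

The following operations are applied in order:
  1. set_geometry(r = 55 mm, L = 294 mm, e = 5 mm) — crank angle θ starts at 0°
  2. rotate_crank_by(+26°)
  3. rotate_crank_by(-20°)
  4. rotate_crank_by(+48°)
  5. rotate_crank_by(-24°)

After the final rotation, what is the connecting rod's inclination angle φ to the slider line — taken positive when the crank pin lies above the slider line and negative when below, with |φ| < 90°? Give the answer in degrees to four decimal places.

set_geometry: r = 55 mm, L = 294 mm, e = 5 mm; θ ← 0°
rotate_crank_by(+26°): θ ← 0° +26° = 26°
rotate_crank_by(-20°): θ ← 26° -20° = 6°
rotate_crank_by(+48°): θ ← 6° +48° = 54°
rotate_crank_by(-24°): θ ← 54° -24° = 30°
crank pin P = (r cos θ, r sin θ) = (47.631397, 27.500000)
h = r sin θ − e = 27.500000 − 5 = 22.500000
sin φ = h / L = 22.500000 / 294 = 0.07653061
φ = arcsin(0.07653061) = 4.389173°

4.3892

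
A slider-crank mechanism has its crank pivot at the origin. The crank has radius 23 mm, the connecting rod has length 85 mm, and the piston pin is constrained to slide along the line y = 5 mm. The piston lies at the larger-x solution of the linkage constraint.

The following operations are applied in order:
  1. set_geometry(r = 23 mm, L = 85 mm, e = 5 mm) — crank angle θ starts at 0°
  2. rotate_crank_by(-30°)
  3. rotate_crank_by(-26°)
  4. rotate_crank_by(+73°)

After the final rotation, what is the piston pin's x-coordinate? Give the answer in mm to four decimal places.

106.9775

set_geometry: r = 23 mm, L = 85 mm, e = 5 mm; θ ← 0°
rotate_crank_by(-30°): θ ← 0° -30° = -30°
rotate_crank_by(-26°): θ ← -30° -26° = -56°
rotate_crank_by(+73°): θ ← -56° +73° = 17°
crank pin P = (r cos θ, r sin θ) = (21.995009, 6.724549)
h = r sin θ − e = 6.724549 − 5 = 1.724549
x = r cos θ + √(L² − h²) = 21.995009 + √(7225.0 − 2.9741) = 21.995009 + 84.982504 = 106.977513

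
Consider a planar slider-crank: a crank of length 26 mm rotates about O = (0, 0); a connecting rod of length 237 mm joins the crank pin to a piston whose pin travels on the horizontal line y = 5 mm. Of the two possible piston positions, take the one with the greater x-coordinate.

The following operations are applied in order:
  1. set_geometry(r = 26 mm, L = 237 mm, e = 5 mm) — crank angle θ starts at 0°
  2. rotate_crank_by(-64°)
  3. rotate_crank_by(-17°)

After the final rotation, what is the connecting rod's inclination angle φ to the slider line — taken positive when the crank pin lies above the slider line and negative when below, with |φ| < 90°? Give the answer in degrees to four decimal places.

-7.4379

set_geometry: r = 26 mm, L = 237 mm, e = 5 mm; θ ← 0°
rotate_crank_by(-64°): θ ← 0° -64° = -64°
rotate_crank_by(-17°): θ ← -64° -17° = -81°
crank pin P = (r cos θ, r sin θ) = (4.067296, -25.679897)
h = r sin θ − e = -25.679897 − 5 = -30.679897
sin φ = h / L = -30.679897 / 237 = -0.12945104
φ = arcsin(-0.12945104) = -7.437871°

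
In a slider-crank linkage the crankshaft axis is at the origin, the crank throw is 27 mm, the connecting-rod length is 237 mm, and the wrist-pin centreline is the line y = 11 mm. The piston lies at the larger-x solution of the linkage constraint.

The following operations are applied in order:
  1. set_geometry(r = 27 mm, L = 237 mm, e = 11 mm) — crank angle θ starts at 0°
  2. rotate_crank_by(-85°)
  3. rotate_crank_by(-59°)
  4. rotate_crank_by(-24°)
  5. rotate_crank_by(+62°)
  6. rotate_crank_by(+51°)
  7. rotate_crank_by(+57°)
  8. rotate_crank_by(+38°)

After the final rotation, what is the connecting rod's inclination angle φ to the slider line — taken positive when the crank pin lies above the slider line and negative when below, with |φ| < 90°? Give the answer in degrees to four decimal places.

set_geometry: r = 27 mm, L = 237 mm, e = 11 mm; θ ← 0°
rotate_crank_by(-85°): θ ← 0° -85° = -85°
rotate_crank_by(-59°): θ ← -85° -59° = -144°
rotate_crank_by(-24°): θ ← -144° -24° = -168°
rotate_crank_by(+62°): θ ← -168° +62° = -106°
rotate_crank_by(+51°): θ ← -106° +51° = -55°
rotate_crank_by(+57°): θ ← -55° +57° = 2°
rotate_crank_by(+38°): θ ← 2° +38° = 40°
crank pin P = (r cos θ, r sin θ) = (20.683200, 17.355265)
h = r sin θ − e = 17.355265 − 11 = 6.355265
sin φ = h / L = 6.355265 / 237 = 0.02681547
φ = arcsin(0.02681547) = 1.536597°

1.5366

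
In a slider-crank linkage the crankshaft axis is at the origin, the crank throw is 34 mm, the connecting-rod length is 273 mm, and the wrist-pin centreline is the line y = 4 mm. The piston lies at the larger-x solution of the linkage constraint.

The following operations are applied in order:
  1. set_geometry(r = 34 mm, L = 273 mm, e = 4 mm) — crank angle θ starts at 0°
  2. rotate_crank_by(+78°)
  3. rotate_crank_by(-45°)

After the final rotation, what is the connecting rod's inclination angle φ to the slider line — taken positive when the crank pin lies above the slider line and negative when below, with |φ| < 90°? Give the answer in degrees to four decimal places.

set_geometry: r = 34 mm, L = 273 mm, e = 4 mm; θ ← 0°
rotate_crank_by(+78°): θ ← 0° +78° = 78°
rotate_crank_by(-45°): θ ← 78° -45° = 33°
crank pin P = (r cos θ, r sin θ) = (28.514799, 18.517727)
h = r sin θ − e = 18.517727 − 4 = 14.517727
sin φ = h / L = 14.517727 / 273 = 0.05317849
φ = arcsin(0.05317849) = 3.048341°

3.0483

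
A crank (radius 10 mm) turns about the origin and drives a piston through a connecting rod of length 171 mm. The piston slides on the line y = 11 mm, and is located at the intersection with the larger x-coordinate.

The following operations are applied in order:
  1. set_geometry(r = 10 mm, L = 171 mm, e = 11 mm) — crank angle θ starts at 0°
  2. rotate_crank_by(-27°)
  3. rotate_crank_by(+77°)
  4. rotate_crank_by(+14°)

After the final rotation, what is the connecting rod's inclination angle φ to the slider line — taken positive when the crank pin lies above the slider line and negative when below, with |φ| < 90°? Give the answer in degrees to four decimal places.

-0.6742

set_geometry: r = 10 mm, L = 171 mm, e = 11 mm; θ ← 0°
rotate_crank_by(-27°): θ ← 0° -27° = -27°
rotate_crank_by(+77°): θ ← -27° +77° = 50°
rotate_crank_by(+14°): θ ← 50° +14° = 64°
crank pin P = (r cos θ, r sin θ) = (4.383711, 8.987940)
h = r sin θ − e = 8.987940 − 11 = -2.012060
sin φ = h / L = -2.012060 / 171 = -0.01176643
φ = arcsin(-0.01176643) = -0.674182°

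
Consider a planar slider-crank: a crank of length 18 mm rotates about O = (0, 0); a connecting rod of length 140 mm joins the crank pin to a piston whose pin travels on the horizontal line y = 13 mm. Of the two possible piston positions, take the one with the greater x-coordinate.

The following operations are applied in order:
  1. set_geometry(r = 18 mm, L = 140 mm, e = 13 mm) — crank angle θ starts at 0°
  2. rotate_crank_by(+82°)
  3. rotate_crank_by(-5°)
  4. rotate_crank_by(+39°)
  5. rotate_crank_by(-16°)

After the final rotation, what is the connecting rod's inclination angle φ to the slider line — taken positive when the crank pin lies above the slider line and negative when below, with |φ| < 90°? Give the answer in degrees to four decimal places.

set_geometry: r = 18 mm, L = 140 mm, e = 13 mm; θ ← 0°
rotate_crank_by(+82°): θ ← 0° +82° = 82°
rotate_crank_by(-5°): θ ← 82° -5° = 77°
rotate_crank_by(+39°): θ ← 77° +39° = 116°
rotate_crank_by(-16°): θ ← 116° -16° = 100°
crank pin P = (r cos θ, r sin θ) = (-3.125667, 17.726540)
h = r sin θ − e = 17.726540 − 13 = 4.726540
sin φ = h / L = 4.726540 / 140 = 0.03376100
φ = arcsin(0.03376100) = 1.934730°

1.9347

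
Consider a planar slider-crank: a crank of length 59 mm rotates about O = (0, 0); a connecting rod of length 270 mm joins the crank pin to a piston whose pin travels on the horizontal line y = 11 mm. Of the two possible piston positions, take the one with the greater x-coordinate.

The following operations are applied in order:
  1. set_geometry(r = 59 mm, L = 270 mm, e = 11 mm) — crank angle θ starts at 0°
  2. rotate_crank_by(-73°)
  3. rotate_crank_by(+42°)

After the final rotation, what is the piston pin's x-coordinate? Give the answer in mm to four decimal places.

317.3820

set_geometry: r = 59 mm, L = 270 mm, e = 11 mm; θ ← 0°
rotate_crank_by(-73°): θ ← 0° -73° = -73°
rotate_crank_by(+42°): θ ← -73° +42° = -31°
crank pin P = (r cos θ, r sin θ) = (50.572871, -30.387246)
h = r sin θ − e = -30.387246 − 11 = -41.387246
x = r cos θ + √(L² − h²) = 50.572871 + √(72900.0 − 1712.9042) = 50.572871 + 266.809100 = 317.381971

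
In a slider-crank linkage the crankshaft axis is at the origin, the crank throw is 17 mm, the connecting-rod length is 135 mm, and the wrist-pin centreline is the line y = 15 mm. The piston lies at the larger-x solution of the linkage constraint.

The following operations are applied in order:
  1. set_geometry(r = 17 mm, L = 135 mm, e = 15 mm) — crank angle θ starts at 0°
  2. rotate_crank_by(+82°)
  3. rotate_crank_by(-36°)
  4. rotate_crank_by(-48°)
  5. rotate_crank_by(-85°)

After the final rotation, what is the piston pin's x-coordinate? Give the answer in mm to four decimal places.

132.0480

set_geometry: r = 17 mm, L = 135 mm, e = 15 mm; θ ← 0°
rotate_crank_by(+82°): θ ← 0° +82° = 82°
rotate_crank_by(-36°): θ ← 82° -36° = 46°
rotate_crank_by(-48°): θ ← 46° -48° = -2°
rotate_crank_by(-85°): θ ← -2° -85° = -87°
crank pin P = (r cos θ, r sin θ) = (0.889711, -16.976702)
h = r sin θ − e = -16.976702 − 15 = -31.976702
x = r cos θ + √(L² − h²) = 0.889711 + √(18225.0 − 1022.5095) = 0.889711 + 131.158265 = 132.047976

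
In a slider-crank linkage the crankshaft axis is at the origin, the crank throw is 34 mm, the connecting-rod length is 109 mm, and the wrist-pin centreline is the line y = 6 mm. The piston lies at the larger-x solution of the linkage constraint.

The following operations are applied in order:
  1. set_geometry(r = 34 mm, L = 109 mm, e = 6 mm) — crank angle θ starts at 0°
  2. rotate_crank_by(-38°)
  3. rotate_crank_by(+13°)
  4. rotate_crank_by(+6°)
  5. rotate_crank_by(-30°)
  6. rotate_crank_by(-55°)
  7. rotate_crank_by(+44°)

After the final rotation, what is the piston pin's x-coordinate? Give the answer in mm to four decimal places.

set_geometry: r = 34 mm, L = 109 mm, e = 6 mm; θ ← 0°
rotate_crank_by(-38°): θ ← 0° -38° = -38°
rotate_crank_by(+13°): θ ← -38° +13° = -25°
rotate_crank_by(+6°): θ ← -25° +6° = -19°
rotate_crank_by(-30°): θ ← -19° -30° = -49°
rotate_crank_by(-55°): θ ← -49° -55° = -104°
rotate_crank_by(+44°): θ ← -104° +44° = -60°
crank pin P = (r cos θ, r sin θ) = (17.000000, -29.444864)
h = r sin θ − e = -29.444864 − 6 = -35.444864
x = r cos θ + √(L² − h²) = 17.000000 + √(11881.0 − 1256.3384) = 17.000000 + 103.075999 = 120.075999

120.0760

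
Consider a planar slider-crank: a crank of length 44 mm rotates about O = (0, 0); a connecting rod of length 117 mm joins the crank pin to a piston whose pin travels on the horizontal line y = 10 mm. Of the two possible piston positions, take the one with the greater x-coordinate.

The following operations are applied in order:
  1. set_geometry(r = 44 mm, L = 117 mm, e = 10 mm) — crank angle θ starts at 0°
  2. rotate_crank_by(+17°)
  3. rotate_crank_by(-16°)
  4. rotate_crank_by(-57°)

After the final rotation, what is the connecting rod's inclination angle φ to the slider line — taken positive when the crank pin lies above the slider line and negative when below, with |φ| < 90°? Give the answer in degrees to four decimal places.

set_geometry: r = 44 mm, L = 117 mm, e = 10 mm; θ ← 0°
rotate_crank_by(+17°): θ ← 0° +17° = 17°
rotate_crank_by(-16°): θ ← 17° -16° = 1°
rotate_crank_by(-57°): θ ← 1° -57° = -56°
crank pin P = (r cos θ, r sin θ) = (24.604488, -36.477653)
h = r sin θ − e = -36.477653 − 10 = -46.477653
sin φ = h / L = -46.477653 / 117 = -0.39724490
φ = arcsin(-0.39724490) = -23.406056°

-23.4061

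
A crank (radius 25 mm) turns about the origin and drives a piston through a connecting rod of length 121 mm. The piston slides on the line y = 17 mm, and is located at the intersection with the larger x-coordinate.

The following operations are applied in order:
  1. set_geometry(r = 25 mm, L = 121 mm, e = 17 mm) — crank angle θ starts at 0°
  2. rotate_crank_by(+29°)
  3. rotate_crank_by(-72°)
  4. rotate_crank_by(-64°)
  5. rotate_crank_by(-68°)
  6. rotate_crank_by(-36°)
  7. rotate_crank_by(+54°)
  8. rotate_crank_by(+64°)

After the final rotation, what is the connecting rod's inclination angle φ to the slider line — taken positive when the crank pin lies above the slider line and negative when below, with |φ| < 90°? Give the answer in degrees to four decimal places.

set_geometry: r = 25 mm, L = 121 mm, e = 17 mm; θ ← 0°
rotate_crank_by(+29°): θ ← 0° +29° = 29°
rotate_crank_by(-72°): θ ← 29° -72° = -43°
rotate_crank_by(-64°): θ ← -43° -64° = -107°
rotate_crank_by(-68°): θ ← -107° -68° = -175°
rotate_crank_by(-36°): θ ← -175° -36° = -211°
rotate_crank_by(+54°): θ ← -211° +54° = -157°
rotate_crank_by(+64°): θ ← -157° +64° = -93°
crank pin P = (r cos θ, r sin θ) = (-1.308399, -24.965738)
h = r sin θ − e = -24.965738 − 17 = -41.965738
sin φ = h / L = -41.965738 / 121 = -0.34682428
φ = arcsin(-0.34682428) = -20.293197°

-20.2932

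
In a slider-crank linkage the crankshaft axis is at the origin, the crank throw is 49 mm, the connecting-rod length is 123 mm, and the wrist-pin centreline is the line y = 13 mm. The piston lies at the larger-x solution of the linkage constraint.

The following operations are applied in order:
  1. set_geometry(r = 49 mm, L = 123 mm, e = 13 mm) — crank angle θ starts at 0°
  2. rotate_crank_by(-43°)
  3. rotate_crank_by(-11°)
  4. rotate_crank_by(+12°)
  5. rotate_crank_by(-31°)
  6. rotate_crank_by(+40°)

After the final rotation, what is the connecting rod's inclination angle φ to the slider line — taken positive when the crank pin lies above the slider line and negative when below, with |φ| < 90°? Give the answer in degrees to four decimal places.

-18.8239

set_geometry: r = 49 mm, L = 123 mm, e = 13 mm; θ ← 0°
rotate_crank_by(-43°): θ ← 0° -43° = -43°
rotate_crank_by(-11°): θ ← -43° -11° = -54°
rotate_crank_by(+12°): θ ← -54° +12° = -42°
rotate_crank_by(-31°): θ ← -42° -31° = -73°
rotate_crank_by(+40°): θ ← -73° +40° = -33°
crank pin P = (r cos θ, r sin θ) = (41.094858, -26.687313)
h = r sin θ − e = -26.687313 − 13 = -39.687313
sin φ = h / L = -39.687313 / 123 = -0.32266108
φ = arcsin(-0.32266108) = -18.823932°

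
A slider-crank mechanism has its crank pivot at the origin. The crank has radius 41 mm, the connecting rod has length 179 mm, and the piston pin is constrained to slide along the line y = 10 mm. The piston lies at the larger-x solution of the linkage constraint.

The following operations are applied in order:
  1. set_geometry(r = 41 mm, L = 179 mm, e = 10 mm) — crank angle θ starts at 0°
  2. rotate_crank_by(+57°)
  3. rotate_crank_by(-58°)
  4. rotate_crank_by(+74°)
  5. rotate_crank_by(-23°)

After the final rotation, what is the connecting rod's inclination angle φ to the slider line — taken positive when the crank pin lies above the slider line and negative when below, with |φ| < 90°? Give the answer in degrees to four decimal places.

6.8688

set_geometry: r = 41 mm, L = 179 mm, e = 10 mm; θ ← 0°
rotate_crank_by(+57°): θ ← 0° +57° = 57°
rotate_crank_by(-58°): θ ← 57° -58° = -1°
rotate_crank_by(+74°): θ ← -1° +74° = 73°
rotate_crank_by(-23°): θ ← 73° -23° = 50°
crank pin P = (r cos θ, r sin θ) = (26.354292, 31.407822)
h = r sin θ − e = 31.407822 − 10 = 21.407822
sin φ = h / L = 21.407822 / 179 = 0.11959677
φ = arcsin(0.11959677) = 6.868832°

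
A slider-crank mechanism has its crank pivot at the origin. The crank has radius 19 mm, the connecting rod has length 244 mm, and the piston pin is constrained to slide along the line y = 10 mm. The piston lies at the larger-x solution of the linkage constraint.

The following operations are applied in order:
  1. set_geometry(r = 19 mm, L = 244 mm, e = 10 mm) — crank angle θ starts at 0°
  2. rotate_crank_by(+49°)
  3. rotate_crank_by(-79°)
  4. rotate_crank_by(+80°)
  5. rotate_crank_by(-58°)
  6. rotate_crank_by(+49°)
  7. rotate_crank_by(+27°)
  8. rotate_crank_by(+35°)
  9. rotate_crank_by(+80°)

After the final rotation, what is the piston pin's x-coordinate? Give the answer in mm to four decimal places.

set_geometry: r = 19 mm, L = 244 mm, e = 10 mm; θ ← 0°
rotate_crank_by(+49°): θ ← 0° +49° = 49°
rotate_crank_by(-79°): θ ← 49° -79° = -30°
rotate_crank_by(+80°): θ ← -30° +80° = 50°
rotate_crank_by(-58°): θ ← 50° -58° = -8°
rotate_crank_by(+49°): θ ← -8° +49° = 41°
rotate_crank_by(+27°): θ ← 41° +27° = 68°
rotate_crank_by(+35°): θ ← 68° +35° = 103°
rotate_crank_by(+80°): θ ← 103° +80° = 183°
crank pin P = (r cos θ, r sin θ) = (-18.973961, -0.994383)
h = r sin θ − e = -0.994383 − 10 = -10.994383
x = r cos θ + √(L² − h²) = -18.973961 + √(59536.0 − 120.8765) = -18.973961 + 243.752176 = 224.778215

224.7782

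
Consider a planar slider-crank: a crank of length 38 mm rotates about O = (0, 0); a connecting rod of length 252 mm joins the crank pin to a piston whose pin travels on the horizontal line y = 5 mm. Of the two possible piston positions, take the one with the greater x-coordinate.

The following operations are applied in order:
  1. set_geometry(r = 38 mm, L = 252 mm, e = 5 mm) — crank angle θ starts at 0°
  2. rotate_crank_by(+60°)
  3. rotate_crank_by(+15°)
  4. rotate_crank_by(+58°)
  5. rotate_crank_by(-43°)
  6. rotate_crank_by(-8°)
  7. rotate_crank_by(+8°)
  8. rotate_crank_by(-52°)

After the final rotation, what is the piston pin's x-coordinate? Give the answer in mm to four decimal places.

281.2721

set_geometry: r = 38 mm, L = 252 mm, e = 5 mm; θ ← 0°
rotate_crank_by(+60°): θ ← 0° +60° = 60°
rotate_crank_by(+15°): θ ← 60° +15° = 75°
rotate_crank_by(+58°): θ ← 75° +58° = 133°
rotate_crank_by(-43°): θ ← 133° -43° = 90°
rotate_crank_by(-8°): θ ← 90° -8° = 82°
rotate_crank_by(+8°): θ ← 82° +8° = 90°
rotate_crank_by(-52°): θ ← 90° -52° = 38°
crank pin P = (r cos θ, r sin θ) = (29.944409, 23.395136)
h = r sin θ − e = 23.395136 − 5 = 18.395136
x = r cos θ + √(L² − h²) = 29.944409 + √(63504.0 − 338.3810) = 29.944409 + 251.327712 = 281.272121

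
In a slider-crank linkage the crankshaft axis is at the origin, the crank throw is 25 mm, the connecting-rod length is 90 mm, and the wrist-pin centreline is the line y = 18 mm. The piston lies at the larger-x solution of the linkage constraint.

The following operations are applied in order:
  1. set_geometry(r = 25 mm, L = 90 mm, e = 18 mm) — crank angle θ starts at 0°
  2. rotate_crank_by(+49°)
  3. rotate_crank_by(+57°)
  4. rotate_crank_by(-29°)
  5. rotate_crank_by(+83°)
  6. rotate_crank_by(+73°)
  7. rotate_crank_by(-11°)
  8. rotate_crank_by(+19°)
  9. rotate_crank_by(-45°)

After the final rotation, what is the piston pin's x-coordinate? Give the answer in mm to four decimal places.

62.4580

set_geometry: r = 25 mm, L = 90 mm, e = 18 mm; θ ← 0°
rotate_crank_by(+49°): θ ← 0° +49° = 49°
rotate_crank_by(+57°): θ ← 49° +57° = 106°
rotate_crank_by(-29°): θ ← 106° -29° = 77°
rotate_crank_by(+83°): θ ← 77° +83° = 160°
rotate_crank_by(+73°): θ ← 160° +73° = 233°
rotate_crank_by(-11°): θ ← 233° -11° = 222°
rotate_crank_by(+19°): θ ← 222° +19° = 241°
rotate_crank_by(-45°): θ ← 241° -45° = 196°
crank pin P = (r cos θ, r sin θ) = (-24.031542, -6.890934)
h = r sin θ − e = -6.890934 − 18 = -24.890934
x = r cos θ + √(L² − h²) = -24.031542 + √(8100.0 − 619.5586) = -24.031542 + 86.489545 = 62.458003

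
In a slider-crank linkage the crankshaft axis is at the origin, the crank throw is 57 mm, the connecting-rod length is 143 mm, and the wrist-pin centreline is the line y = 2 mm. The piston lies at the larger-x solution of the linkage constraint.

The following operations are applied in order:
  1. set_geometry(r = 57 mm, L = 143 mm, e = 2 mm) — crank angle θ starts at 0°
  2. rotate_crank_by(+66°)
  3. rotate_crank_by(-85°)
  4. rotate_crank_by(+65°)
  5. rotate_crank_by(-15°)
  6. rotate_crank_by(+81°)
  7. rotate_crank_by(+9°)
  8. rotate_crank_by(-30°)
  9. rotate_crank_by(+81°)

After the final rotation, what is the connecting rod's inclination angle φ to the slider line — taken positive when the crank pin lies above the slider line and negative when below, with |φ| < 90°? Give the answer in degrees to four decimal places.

set_geometry: r = 57 mm, L = 143 mm, e = 2 mm; θ ← 0°
rotate_crank_by(+66°): θ ← 0° +66° = 66°
rotate_crank_by(-85°): θ ← 66° -85° = -19°
rotate_crank_by(+65°): θ ← -19° +65° = 46°
rotate_crank_by(-15°): θ ← 46° -15° = 31°
rotate_crank_by(+81°): θ ← 31° +81° = 112°
rotate_crank_by(+9°): θ ← 112° +9° = 121°
rotate_crank_by(-30°): θ ← 121° -30° = 91°
rotate_crank_by(+81°): θ ← 91° +81° = 172°
crank pin P = (r cos θ, r sin θ) = (-56.445280, 7.932867)
h = r sin θ − e = 7.932867 − 2 = 5.932867
sin φ = h / L = 5.932867 / 143 = 0.04148858
φ = arcsin(0.04148858) = 2.377803°

2.3778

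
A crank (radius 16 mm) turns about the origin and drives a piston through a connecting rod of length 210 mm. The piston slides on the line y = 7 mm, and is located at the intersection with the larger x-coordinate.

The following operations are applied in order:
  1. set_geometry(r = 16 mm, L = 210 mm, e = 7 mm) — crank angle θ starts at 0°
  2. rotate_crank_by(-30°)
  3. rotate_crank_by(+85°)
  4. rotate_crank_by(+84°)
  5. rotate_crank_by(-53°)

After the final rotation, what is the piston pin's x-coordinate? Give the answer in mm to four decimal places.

210.9248

set_geometry: r = 16 mm, L = 210 mm, e = 7 mm; θ ← 0°
rotate_crank_by(-30°): θ ← 0° -30° = -30°
rotate_crank_by(+85°): θ ← -30° +85° = 55°
rotate_crank_by(+84°): θ ← 55° +84° = 139°
rotate_crank_by(-53°): θ ← 139° -53° = 86°
crank pin P = (r cos θ, r sin θ) = (1.116104, 15.961025)
h = r sin θ − e = 15.961025 − 7 = 8.961025
x = r cos θ + √(L² − h²) = 1.116104 + √(44100.0 − 80.3000) = 1.116104 + 209.808722 = 210.924826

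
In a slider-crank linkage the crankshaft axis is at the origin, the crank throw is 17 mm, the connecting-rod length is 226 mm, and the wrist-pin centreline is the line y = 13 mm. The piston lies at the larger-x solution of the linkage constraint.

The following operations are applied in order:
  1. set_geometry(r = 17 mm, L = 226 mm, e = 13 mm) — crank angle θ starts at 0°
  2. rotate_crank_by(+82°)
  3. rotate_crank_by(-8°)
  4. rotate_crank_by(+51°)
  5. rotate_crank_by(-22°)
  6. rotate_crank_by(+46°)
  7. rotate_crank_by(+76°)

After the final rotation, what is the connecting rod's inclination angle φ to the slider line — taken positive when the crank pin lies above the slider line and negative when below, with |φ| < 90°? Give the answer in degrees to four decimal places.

-6.3563

set_geometry: r = 17 mm, L = 226 mm, e = 13 mm; θ ← 0°
rotate_crank_by(+82°): θ ← 0° +82° = 82°
rotate_crank_by(-8°): θ ← 82° -8° = 74°
rotate_crank_by(+51°): θ ← 74° +51° = 125°
rotate_crank_by(-22°): θ ← 125° -22° = 103°
rotate_crank_by(+46°): θ ← 103° +46° = 149°
rotate_crank_by(+76°): θ ← 149° +76° = 225°
crank pin P = (r cos θ, r sin θ) = (-12.020815, -12.020815)
h = r sin θ − e = -12.020815 − 13 = -25.020815
sin φ = h / L = -25.020815 / 226 = -0.11071157
φ = arcsin(-0.11071157) = -6.356336°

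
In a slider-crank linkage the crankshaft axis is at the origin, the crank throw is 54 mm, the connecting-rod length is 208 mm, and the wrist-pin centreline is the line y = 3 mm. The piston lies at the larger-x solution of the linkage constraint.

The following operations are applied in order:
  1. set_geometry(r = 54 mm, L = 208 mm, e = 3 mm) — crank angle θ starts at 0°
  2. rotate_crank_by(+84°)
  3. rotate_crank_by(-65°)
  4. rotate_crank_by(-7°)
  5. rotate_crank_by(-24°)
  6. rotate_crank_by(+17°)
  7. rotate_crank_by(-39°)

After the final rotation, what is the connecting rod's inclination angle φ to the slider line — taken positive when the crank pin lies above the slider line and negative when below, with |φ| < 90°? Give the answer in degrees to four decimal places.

-9.1836

set_geometry: r = 54 mm, L = 208 mm, e = 3 mm; θ ← 0°
rotate_crank_by(+84°): θ ← 0° +84° = 84°
rotate_crank_by(-65°): θ ← 84° -65° = 19°
rotate_crank_by(-7°): θ ← 19° -7° = 12°
rotate_crank_by(-24°): θ ← 12° -24° = -12°
rotate_crank_by(+17°): θ ← -12° +17° = 5°
rotate_crank_by(-39°): θ ← 5° -39° = -34°
crank pin P = (r cos θ, r sin θ) = (44.768029, -30.196417)
h = r sin θ − e = -30.196417 − 3 = -33.196417
sin φ = h / L = -33.196417 / 208 = -0.15959816
φ = arcsin(-0.15959816) = -9.183573°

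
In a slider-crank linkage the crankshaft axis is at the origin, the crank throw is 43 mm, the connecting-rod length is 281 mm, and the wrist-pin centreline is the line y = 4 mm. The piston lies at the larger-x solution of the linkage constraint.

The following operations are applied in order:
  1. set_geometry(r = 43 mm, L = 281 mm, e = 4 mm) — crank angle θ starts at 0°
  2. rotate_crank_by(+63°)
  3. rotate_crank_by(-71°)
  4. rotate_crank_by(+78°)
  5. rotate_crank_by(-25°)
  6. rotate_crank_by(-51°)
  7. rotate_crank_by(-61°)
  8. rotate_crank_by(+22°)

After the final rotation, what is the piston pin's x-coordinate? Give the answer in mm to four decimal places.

309.2913

set_geometry: r = 43 mm, L = 281 mm, e = 4 mm; θ ← 0°
rotate_crank_by(+63°): θ ← 0° +63° = 63°
rotate_crank_by(-71°): θ ← 63° -71° = -8°
rotate_crank_by(+78°): θ ← -8° +78° = 70°
rotate_crank_by(-25°): θ ← 70° -25° = 45°
rotate_crank_by(-51°): θ ← 45° -51° = -6°
rotate_crank_by(-61°): θ ← -6° -61° = -67°
rotate_crank_by(+22°): θ ← -67° +22° = -45°
crank pin P = (r cos θ, r sin θ) = (30.405592, -30.405592)
h = r sin θ − e = -30.405592 − 4 = -34.405592
x = r cos θ + √(L² − h²) = 30.405592 + √(78961.0 − 1183.7447) = 30.405592 + 278.885739 = 309.291330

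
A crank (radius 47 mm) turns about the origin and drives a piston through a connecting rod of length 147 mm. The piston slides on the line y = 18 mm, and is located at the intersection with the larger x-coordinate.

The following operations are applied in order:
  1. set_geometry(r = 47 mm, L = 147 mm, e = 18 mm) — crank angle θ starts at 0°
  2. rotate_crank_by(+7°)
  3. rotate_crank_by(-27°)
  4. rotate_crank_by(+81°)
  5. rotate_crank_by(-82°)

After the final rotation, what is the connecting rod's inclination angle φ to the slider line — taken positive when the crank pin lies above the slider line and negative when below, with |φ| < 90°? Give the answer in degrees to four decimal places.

set_geometry: r = 47 mm, L = 147 mm, e = 18 mm; θ ← 0°
rotate_crank_by(+7°): θ ← 0° +7° = 7°
rotate_crank_by(-27°): θ ← 7° -27° = -20°
rotate_crank_by(+81°): θ ← -20° +81° = 61°
rotate_crank_by(-82°): θ ← 61° -82° = -21°
crank pin P = (r cos θ, r sin θ) = (43.878280, -16.843294)
h = r sin θ − e = -16.843294 − 18 = -34.843294
sin φ = h / L = -34.843294 / 147 = -0.23702921
φ = arcsin(-0.23702921) = -13.711268°

-13.7113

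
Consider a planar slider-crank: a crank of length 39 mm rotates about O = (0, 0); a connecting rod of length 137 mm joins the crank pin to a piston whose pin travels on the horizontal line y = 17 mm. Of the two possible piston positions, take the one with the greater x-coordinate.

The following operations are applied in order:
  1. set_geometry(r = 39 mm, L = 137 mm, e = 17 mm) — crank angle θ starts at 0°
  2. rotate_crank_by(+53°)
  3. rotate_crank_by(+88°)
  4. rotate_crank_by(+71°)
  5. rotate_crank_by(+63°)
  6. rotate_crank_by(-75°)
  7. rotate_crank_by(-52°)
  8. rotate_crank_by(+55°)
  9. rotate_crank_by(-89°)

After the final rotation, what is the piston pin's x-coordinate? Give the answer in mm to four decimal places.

set_geometry: r = 39 mm, L = 137 mm, e = 17 mm; θ ← 0°
rotate_crank_by(+53°): θ ← 0° +53° = 53°
rotate_crank_by(+88°): θ ← 53° +88° = 141°
rotate_crank_by(+71°): θ ← 141° +71° = 212°
rotate_crank_by(+63°): θ ← 212° +63° = 275°
rotate_crank_by(-75°): θ ← 275° -75° = 200°
rotate_crank_by(-52°): θ ← 200° -52° = 148°
rotate_crank_by(+55°): θ ← 148° +55° = 203°
rotate_crank_by(-89°): θ ← 203° -89° = 114°
crank pin P = (r cos θ, r sin θ) = (-15.862729, 35.628273)
h = r sin θ − e = 35.628273 − 17 = 18.628273
x = r cos θ + √(L² − h²) = -15.862729 + √(18769.0 − 347.0125) = -15.862729 + 135.727622 = 119.864893

119.8649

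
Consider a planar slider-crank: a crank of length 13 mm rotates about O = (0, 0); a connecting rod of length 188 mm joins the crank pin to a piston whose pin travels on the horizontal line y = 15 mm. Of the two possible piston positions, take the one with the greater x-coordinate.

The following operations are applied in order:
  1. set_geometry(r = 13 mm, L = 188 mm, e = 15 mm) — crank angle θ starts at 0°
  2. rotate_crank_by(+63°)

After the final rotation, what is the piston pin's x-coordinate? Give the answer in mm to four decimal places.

193.8708

set_geometry: r = 13 mm, L = 188 mm, e = 15 mm; θ ← 0°
rotate_crank_by(+63°): θ ← 0° +63° = 63°
crank pin P = (r cos θ, r sin θ) = (5.901876, 11.583085)
h = r sin θ − e = 11.583085 − 15 = -3.416915
x = r cos θ + √(L² − h²) = 5.901876 + √(35344.0 − 11.6753) = 5.901876 + 187.968946 = 193.870823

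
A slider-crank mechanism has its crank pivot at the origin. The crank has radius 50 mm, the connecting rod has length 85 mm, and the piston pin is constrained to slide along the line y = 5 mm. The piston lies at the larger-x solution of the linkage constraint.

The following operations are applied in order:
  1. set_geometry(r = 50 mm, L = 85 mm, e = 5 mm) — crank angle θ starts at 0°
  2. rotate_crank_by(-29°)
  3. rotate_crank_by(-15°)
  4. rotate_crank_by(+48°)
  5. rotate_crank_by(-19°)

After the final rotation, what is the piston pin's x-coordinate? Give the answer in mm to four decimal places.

set_geometry: r = 50 mm, L = 85 mm, e = 5 mm; θ ← 0°
rotate_crank_by(-29°): θ ← 0° -29° = -29°
rotate_crank_by(-15°): θ ← -29° -15° = -44°
rotate_crank_by(+48°): θ ← -44° +48° = 4°
rotate_crank_by(-19°): θ ← 4° -19° = -15°
crank pin P = (r cos θ, r sin θ) = (48.296291, -12.940952)
h = r sin θ − e = -12.940952 − 5 = -17.940952
x = r cos θ + √(L² − h²) = 48.296291 + √(7225.0 − 321.8778) = 48.296291 + 83.085030 = 131.381321

131.3813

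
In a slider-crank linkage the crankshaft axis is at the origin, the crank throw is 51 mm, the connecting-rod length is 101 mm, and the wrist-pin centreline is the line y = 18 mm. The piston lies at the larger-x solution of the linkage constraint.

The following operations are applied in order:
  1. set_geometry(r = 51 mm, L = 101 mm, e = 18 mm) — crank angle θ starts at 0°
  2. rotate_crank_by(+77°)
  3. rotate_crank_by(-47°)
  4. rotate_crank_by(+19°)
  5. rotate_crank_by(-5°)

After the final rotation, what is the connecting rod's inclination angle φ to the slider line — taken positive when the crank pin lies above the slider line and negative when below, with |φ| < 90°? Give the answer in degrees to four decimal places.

set_geometry: r = 51 mm, L = 101 mm, e = 18 mm; θ ← 0°
rotate_crank_by(+77°): θ ← 0° +77° = 77°
rotate_crank_by(-47°): θ ← 77° -47° = 30°
rotate_crank_by(+19°): θ ← 30° +19° = 49°
rotate_crank_by(-5°): θ ← 49° -5° = 44°
crank pin P = (r cos θ, r sin θ) = (36.686330, 35.427577)
h = r sin θ − e = 35.427577 − 18 = 17.427577
sin φ = h / L = 17.427577 / 101 = 0.17255027
φ = arcsin(0.17255027) = 9.936130°

9.9361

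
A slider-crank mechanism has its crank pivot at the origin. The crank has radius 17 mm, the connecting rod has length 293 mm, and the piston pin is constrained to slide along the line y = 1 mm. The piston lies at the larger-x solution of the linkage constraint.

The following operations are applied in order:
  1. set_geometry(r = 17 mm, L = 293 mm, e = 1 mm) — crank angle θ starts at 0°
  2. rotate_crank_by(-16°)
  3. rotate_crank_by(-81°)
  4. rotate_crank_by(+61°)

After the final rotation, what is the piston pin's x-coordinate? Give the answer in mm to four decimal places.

set_geometry: r = 17 mm, L = 293 mm, e = 1 mm; θ ← 0°
rotate_crank_by(-16°): θ ← 0° -16° = -16°
rotate_crank_by(-81°): θ ← -16° -81° = -97°
rotate_crank_by(+61°): θ ← -97° +61° = -36°
crank pin P = (r cos θ, r sin θ) = (13.753289, -9.992349)
h = r sin θ − e = -9.992349 − 1 = -10.992349
x = r cos θ + √(L² − h²) = 13.753289 + √(85849.0 − 120.8317) = 13.753289 + 292.793730 = 306.547019

306.5470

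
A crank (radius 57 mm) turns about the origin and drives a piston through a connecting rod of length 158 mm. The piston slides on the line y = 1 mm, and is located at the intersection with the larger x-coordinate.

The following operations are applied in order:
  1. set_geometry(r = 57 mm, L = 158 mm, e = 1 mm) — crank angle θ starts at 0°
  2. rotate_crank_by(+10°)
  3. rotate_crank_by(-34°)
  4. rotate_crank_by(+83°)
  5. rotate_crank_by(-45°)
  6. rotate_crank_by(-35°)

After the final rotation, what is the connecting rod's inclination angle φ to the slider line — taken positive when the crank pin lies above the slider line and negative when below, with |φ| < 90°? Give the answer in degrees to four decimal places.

-7.7941

set_geometry: r = 57 mm, L = 158 mm, e = 1 mm; θ ← 0°
rotate_crank_by(+10°): θ ← 0° +10° = 10°
rotate_crank_by(-34°): θ ← 10° -34° = -24°
rotate_crank_by(+83°): θ ← -24° +83° = 59°
rotate_crank_by(-45°): θ ← 59° -45° = 14°
rotate_crank_by(-35°): θ ← 14° -35° = -21°
crank pin P = (r cos θ, r sin θ) = (53.214084, -20.426973)
h = r sin θ − e = -20.426973 − 1 = -21.426973
sin φ = h / L = -21.426973 / 158 = -0.13561375
φ = arcsin(-0.13561375) = -7.794112°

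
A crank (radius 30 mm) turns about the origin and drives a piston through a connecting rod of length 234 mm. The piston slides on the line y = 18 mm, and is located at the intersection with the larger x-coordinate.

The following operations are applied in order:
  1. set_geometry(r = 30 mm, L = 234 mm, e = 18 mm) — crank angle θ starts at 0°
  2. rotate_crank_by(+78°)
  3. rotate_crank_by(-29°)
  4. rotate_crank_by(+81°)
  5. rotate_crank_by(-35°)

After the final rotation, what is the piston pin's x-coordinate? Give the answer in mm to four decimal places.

set_geometry: r = 30 mm, L = 234 mm, e = 18 mm; θ ← 0°
rotate_crank_by(+78°): θ ← 0° +78° = 78°
rotate_crank_by(-29°): θ ← 78° -29° = 49°
rotate_crank_by(+81°): θ ← 49° +81° = 130°
rotate_crank_by(-35°): θ ← 130° -35° = 95°
crank pin P = (r cos θ, r sin θ) = (-2.614672, 29.885841)
h = r sin θ − e = 29.885841 − 18 = 11.885841
x = r cos θ + √(L² − h²) = -2.614672 + √(54756.0 − 141.2732) = -2.614672 + 233.697939 = 231.083267

231.0833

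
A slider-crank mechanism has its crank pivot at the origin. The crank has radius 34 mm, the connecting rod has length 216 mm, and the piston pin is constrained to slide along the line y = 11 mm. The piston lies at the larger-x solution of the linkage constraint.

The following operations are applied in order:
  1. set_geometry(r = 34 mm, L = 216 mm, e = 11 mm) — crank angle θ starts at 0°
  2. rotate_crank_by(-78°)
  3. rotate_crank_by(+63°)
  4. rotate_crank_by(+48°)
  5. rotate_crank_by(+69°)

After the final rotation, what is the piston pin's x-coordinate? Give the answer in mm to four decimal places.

set_geometry: r = 34 mm, L = 216 mm, e = 11 mm; θ ← 0°
rotate_crank_by(-78°): θ ← 0° -78° = -78°
rotate_crank_by(+63°): θ ← -78° +63° = -15°
rotate_crank_by(+48°): θ ← -15° +48° = 33°
rotate_crank_by(+69°): θ ← 33° +69° = 102°
crank pin P = (r cos θ, r sin θ) = (-7.068997, 33.257018)
h = r sin θ − e = 33.257018 − 11 = 22.257018
x = r cos θ + √(L² − h²) = -7.068997 + √(46656.0 − 495.3749) = -7.068997 + 214.850239 = 207.781241

207.7812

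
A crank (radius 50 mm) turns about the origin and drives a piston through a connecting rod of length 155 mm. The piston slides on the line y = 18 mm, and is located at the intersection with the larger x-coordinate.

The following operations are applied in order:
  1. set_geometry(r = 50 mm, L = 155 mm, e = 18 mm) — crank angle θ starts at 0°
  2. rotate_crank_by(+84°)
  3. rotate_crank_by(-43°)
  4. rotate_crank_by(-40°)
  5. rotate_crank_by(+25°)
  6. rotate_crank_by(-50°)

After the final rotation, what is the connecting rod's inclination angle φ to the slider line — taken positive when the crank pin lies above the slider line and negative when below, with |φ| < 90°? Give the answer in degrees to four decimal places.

-14.3198

set_geometry: r = 50 mm, L = 155 mm, e = 18 mm; θ ← 0°
rotate_crank_by(+84°): θ ← 0° +84° = 84°
rotate_crank_by(-43°): θ ← 84° -43° = 41°
rotate_crank_by(-40°): θ ← 41° -40° = 1°
rotate_crank_by(+25°): θ ← 1° +25° = 26°
rotate_crank_by(-50°): θ ← 26° -50° = -24°
crank pin P = (r cos θ, r sin θ) = (45.677273, -20.336832)
h = r sin θ − e = -20.336832 − 18 = -38.336832
sin φ = h / L = -38.336832 / 155 = -0.24733440
φ = arcsin(-0.24733440) = -14.319832°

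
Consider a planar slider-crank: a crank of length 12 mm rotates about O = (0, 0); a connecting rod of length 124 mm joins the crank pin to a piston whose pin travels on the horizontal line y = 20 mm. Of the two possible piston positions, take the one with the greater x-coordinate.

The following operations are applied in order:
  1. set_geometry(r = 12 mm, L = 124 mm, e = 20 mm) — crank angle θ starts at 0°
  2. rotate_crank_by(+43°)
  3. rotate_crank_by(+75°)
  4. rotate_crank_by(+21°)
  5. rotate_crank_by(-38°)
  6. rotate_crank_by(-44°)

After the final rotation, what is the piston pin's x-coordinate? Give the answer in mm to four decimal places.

set_geometry: r = 12 mm, L = 124 mm, e = 20 mm; θ ← 0°
rotate_crank_by(+43°): θ ← 0° +43° = 43°
rotate_crank_by(+75°): θ ← 43° +75° = 118°
rotate_crank_by(+21°): θ ← 118° +21° = 139°
rotate_crank_by(-38°): θ ← 139° -38° = 101°
rotate_crank_by(-44°): θ ← 101° -44° = 57°
crank pin P = (r cos θ, r sin θ) = (6.535668, 10.064047)
h = r sin θ − e = 10.064047 − 20 = -9.935953
x = r cos θ + √(L² − h²) = 6.535668 + √(15376.0 − 98.7232) = 6.535668 + 123.601282 = 130.136950

130.1370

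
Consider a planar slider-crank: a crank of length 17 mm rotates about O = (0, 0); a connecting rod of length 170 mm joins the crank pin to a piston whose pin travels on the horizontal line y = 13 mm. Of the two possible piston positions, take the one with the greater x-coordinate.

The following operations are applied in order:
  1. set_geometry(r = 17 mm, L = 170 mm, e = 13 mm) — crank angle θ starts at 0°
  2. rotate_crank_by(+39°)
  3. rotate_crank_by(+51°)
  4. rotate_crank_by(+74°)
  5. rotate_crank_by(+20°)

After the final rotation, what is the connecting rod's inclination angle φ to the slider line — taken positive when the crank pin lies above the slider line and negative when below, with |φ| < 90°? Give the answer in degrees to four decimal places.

set_geometry: r = 17 mm, L = 170 mm, e = 13 mm; θ ← 0°
rotate_crank_by(+39°): θ ← 0° +39° = 39°
rotate_crank_by(+51°): θ ← 39° +51° = 90°
rotate_crank_by(+74°): θ ← 90° +74° = 164°
rotate_crank_by(+20°): θ ← 164° +20° = 184°
crank pin P = (r cos θ, r sin θ) = (-16.958589, -1.185860)
h = r sin θ − e = -1.185860 − 13 = -14.185860
sin φ = h / L = -14.185860 / 170 = -0.08344624
φ = arcsin(-0.08344624) = -4.786683°

-4.7867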